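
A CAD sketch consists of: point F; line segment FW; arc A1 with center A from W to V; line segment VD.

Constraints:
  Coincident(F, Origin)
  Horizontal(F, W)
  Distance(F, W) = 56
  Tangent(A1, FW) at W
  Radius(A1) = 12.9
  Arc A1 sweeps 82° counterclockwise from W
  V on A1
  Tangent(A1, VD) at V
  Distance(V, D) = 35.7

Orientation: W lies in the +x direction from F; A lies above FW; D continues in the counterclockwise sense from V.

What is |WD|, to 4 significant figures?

49.73

F is at the origin; FW is horizontal with |FW| = 56.0 and W on the +x side, so W = (56.00, 0.000). Tangency of A1 to FW means the radius AW is perpendicular to FW, so A = W + (0, 12.9) = (56.00, 12.90). On A1, W sits at bearing -90° from A; an 82° counterclockwise sweep puts V at bearing -8°, so V = A + 12.9·(cos -8°, sin -8°) = (68.77, 11.10). The tangent condition forces AV to be normal to VD, so VD runs along (−sin -8°, cos -8°); with |VD| = 35.7, D = (73.74, 46.46). Then |WD| = |D − W| = 49.73.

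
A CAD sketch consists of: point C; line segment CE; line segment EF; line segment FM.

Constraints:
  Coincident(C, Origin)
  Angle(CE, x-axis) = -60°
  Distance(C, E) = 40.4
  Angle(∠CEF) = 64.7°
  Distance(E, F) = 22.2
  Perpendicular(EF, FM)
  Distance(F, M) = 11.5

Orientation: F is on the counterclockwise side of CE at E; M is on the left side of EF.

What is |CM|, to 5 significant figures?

25.507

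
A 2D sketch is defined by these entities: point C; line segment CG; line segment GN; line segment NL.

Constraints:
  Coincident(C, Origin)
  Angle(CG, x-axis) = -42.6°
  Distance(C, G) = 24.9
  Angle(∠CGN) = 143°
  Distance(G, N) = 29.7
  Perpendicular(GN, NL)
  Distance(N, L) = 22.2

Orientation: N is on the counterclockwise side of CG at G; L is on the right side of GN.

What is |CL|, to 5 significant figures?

61.980

C is at the origin; CG runs at -42.6° with length 24.9, so G = 24.9·(cos -42.6°, sin -42.6°) = (18.329, -16.854). ∠CGN = 143.0°, so GN runs at -42.6° + (180° − 143.0°) = -5.6000° from the x-axis; with |GN| = 29.7, N = G + 29.7·(cos -5.6000°, sin -5.6000°) = (47.887, -19.752). GN ⟂ NL; with |NL| = 22.2 on the right of GN, L = N + 22.2·(-0.097583, -0.99523) = (45.721, -41.846). Then |CL| = |L − C| = 61.980.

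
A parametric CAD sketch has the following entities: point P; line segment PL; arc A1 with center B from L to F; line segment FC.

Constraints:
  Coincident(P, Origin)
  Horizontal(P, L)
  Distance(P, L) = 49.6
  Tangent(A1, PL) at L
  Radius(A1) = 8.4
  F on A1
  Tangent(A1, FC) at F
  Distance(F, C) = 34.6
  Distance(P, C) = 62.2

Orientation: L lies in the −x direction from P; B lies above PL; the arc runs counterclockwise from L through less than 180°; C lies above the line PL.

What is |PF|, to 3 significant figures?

42.2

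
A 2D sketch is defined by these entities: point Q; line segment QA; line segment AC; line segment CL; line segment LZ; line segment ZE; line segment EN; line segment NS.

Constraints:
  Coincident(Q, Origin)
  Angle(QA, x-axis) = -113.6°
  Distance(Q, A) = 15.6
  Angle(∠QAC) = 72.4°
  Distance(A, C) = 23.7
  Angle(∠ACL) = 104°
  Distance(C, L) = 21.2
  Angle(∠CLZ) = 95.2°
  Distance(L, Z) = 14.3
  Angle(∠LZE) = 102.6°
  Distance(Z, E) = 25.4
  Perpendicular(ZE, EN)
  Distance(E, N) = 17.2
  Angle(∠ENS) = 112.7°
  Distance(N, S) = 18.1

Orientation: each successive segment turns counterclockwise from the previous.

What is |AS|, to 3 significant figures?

31.7

Q is at the origin; QA runs at -113.6° with length 15.6, so A = (-6.25, -14.3). ∠QAC = 72.4° gives AC at -6.00° from the x-axis; with |AC| = 23.7, C = (17.3, -16.8). ∠ACL = 104.0° gives CL at 70.0° from the x-axis; with |CL| = 21.2, L = (24.6, 3.15). ∠CLZ = 95.2° gives LZ at 155° from the x-axis; with |LZ| = 14.3, Z = (11.6, 9.24). ∠LZE = 102.6° gives ZE at -128° from the x-axis; with |ZE| = 25.4, E = (-3.93, -10.8). ZE is perpendicular to EN, so EN runs at -37.8°; with |EN| = 17.2, N = (9.66, -21.4). ∠ENS = 112.7° gives NS at 29.5° from the x-axis; with |NS| = 18.1, S = (25.4, -12.5). Then |AS| = |S − A| = 31.7.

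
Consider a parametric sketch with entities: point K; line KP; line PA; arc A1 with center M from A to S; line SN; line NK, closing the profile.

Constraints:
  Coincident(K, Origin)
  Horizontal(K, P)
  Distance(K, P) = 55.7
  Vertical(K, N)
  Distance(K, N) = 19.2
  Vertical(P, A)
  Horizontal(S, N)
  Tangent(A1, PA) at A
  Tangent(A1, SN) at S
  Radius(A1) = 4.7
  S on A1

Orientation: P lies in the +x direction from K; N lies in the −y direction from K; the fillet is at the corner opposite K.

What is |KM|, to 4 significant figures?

53.02

KN is vertical with |KN| = 19.2 and N on the −y side, so N = (0.000, -19.20). The virtual corner opposite K is at (55.70, -19.20). Tangency of A1 to PA means the radius MA is perpendicular to PA and since A1 is tangent to SN there, MS ⟂ SN, with radius 4.7, so the center M sits 4.7 in from both sides at M = (51.00, -14.50). Then |KM| = |M − K| = 53.02.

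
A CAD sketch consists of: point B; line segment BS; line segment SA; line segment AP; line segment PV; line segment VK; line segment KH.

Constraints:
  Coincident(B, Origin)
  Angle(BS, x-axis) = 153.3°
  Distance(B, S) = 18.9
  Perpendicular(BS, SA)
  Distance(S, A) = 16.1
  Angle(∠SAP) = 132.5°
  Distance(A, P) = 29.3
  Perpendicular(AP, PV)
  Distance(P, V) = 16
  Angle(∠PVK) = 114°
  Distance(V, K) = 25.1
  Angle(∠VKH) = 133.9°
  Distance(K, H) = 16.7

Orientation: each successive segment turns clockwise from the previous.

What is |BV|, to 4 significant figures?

27.63

B is at the origin; BS runs at 153.3° with length 18.9, so S = (-16.88, 8.492). BS ⟂ SA, so SA runs at 63.30°; with |SA| = 16.1, A = (-9.651, 22.88). ∠SAP = 132.5° gives AP at 15.80° from the x-axis; with |AP| = 29.3, P = (18.54, 30.85). The perpendicularity gives PV at right angles to AP, so PV runs at -74.20°; with |PV| = 16.0, V = (22.90, 15.46). Then |BV| = |V − B| = 27.63.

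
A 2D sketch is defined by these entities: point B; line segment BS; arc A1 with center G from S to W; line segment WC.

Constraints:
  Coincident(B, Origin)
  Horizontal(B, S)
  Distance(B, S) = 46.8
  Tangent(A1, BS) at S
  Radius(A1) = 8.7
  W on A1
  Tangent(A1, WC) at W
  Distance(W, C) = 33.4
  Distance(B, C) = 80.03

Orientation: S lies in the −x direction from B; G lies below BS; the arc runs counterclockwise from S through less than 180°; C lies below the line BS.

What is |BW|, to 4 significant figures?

53.69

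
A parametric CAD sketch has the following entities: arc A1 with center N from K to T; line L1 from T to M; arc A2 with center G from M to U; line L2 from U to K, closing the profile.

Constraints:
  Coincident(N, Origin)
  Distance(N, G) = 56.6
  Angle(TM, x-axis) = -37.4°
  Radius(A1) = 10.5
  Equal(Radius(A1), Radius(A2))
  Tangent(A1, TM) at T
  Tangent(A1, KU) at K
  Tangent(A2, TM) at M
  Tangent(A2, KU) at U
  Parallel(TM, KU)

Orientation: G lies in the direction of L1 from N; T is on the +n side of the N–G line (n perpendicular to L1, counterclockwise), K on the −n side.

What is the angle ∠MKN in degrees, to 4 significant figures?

69.64°

Tangency of A1 to both parallel lines with radius 10.5 puts T and K at N ± 10.5·n: T = (6.377, 8.341), K = (-6.377, -8.341). Equal radii place M and U the same way about G: M = G + 10.5·n = (51.34, -26.04), U = G − 10.5·n = (38.59, -42.72). Then cos ∠MKN = KM·KN / (|KM||KN|), giving 69.64°.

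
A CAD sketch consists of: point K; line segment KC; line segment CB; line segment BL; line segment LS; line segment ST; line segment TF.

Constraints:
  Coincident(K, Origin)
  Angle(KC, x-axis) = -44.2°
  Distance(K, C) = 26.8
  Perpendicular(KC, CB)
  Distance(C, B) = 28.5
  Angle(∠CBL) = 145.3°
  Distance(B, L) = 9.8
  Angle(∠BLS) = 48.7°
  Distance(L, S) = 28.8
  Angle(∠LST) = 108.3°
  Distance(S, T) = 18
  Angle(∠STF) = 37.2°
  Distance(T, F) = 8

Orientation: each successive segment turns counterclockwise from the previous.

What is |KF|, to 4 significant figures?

27.44

K is at the origin; KC runs at -44.2° with length 26.8, so C = (19.21, -18.68). KC is perpendicular to CB, so CB runs at 45.80°; with |CB| = 28.5, B = (39.08, 1.748). ∠CBL = 145.3° gives BL at 80.50° from the x-axis; with |BL| = 9.8, L = (40.70, 11.41). ∠BLS = 48.7° gives LS at -148.2° from the x-axis; with |LS| = 28.8, S = (16.22, -3.763). ∠LST = 108.3° gives ST at -76.50° from the x-axis; with |ST| = 18.0, T = (20.42, -21.27). ∠STF = 37.2° gives TF at 66.30° from the x-axis; with |TF| = 8.0, F = (23.64, -13.94). Then |KF| = |F − K| = 27.44.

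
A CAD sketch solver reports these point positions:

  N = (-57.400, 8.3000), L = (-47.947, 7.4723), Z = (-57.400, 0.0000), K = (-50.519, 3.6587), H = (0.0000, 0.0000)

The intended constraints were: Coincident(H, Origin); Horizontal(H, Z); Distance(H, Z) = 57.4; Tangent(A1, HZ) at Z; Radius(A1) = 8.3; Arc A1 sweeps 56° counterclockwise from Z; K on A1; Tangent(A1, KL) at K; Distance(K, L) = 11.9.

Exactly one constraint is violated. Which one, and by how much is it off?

Distance(K, L) = 11.9 — off by 7.30.

H = (0.00, 0.00) ✓; H.y = 0.00, Z.y = 0.00 ✓; |HZ| = 57.40 ✓; ∠(NZ, ZH) = 90.00° ✓; |NZ| = 8.300 ✓; bearing(N→K) − bearing(N→Z) = 56.00° ✓; |NK| = 8.300 ✓; ∠(NK, KL) = 90.00° ✓; |KL| = 4.600 ✗.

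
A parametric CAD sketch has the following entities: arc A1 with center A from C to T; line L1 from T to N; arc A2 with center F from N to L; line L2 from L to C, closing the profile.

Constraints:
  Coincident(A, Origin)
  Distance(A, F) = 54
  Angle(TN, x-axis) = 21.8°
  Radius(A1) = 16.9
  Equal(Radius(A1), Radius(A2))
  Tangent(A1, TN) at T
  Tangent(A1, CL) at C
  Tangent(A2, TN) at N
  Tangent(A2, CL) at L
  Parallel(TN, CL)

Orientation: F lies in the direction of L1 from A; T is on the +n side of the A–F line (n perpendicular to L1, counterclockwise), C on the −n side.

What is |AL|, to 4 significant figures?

56.58

Tangency of A1 to both parallel lines with radius 16.9 puts T and C at A ± 16.9·n: T = (-6.276, 15.69), C = (6.276, -15.69). Equal radii place N and L the same way about F: N = F + 16.9·n = (43.86, 35.75), L = F − 16.9·n = (56.41, 4.362). Then |AL| = |L − A| = 56.58.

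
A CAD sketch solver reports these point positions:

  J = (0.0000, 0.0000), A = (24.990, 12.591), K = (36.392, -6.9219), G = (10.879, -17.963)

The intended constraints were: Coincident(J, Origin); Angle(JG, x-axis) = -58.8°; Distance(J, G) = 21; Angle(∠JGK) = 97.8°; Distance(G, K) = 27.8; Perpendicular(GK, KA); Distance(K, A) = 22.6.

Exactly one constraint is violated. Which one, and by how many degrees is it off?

Perpendicular(GK, KA) — off by 6.90°.

J = (0.00, 0.00) ✓; JG at -58.80° ✓; |JG| = 21.00 ✓; ∠JGK = 97.80° ✓; |GK| = 27.80 ✓; ∠(GK, KA) = 96.90° ✗; |KA| = 22.60 ✓.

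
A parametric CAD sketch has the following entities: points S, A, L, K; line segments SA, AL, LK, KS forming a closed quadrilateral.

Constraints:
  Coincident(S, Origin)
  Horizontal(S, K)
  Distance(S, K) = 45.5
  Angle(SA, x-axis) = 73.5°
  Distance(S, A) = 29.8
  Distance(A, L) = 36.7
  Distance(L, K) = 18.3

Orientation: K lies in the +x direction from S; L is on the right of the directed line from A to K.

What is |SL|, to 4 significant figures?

27.57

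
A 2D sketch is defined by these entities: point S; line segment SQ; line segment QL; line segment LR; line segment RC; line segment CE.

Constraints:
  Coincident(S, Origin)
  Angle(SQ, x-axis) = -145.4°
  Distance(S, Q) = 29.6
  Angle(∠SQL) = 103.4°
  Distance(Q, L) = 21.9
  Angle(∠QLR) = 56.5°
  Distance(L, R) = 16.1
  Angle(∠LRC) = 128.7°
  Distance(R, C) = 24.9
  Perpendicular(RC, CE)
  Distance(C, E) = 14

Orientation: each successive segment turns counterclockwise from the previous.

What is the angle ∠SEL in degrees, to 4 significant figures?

79.96°

S is at the origin; SQ runs at -145.4° with length 29.6, so Q = (-24.36, -16.81). ∠SQL = 103.4° gives QL at -68.80° from the x-axis; with |QL| = 21.9, L = (-16.45, -37.23). ∠QLR = 56.5° gives LR at 54.70° from the x-axis; with |LR| = 16.1, R = (-7.142, -24.09). ∠LRC = 128.7° gives RC at 106.0° from the x-axis; with |RC| = 24.9, C = (-14.01, -0.1508). RC is perpendicular to CE, so CE runs at -164.0°; with |CE| = 14.0, E = (-27.46, -4.010). Then cos ∠SEL = ES·EL / (|ES||EL|), giving 79.96°.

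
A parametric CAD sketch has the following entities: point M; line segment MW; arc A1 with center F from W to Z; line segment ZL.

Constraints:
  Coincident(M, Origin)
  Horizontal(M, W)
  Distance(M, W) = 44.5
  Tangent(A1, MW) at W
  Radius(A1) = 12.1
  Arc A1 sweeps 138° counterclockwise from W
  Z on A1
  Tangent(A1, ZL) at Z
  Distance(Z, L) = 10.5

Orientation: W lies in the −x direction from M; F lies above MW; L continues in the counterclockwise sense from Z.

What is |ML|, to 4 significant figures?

52.39

M is at the origin; MW is horizontal with |MW| = 44.5 and W on the −x side, so W = (-44.50, 0.000). Since A1 is tangent to MW there, FW ⟂ MW, so F = W + (0, 12.1) = (-44.50, 12.10). On A1, W sits at bearing -90° from F; a 138° counterclockwise sweep puts Z at bearing 48°, so Z = F + 12.1·(cos 48°, sin 48°) = (-36.40, 21.09). The tangent condition forces FZ to be normal to ZL, so ZL runs along (−sin 48°, cos 48°); with |ZL| = 10.5, L = (-44.21, 28.12). Then |ML| = |L − M| = 52.39.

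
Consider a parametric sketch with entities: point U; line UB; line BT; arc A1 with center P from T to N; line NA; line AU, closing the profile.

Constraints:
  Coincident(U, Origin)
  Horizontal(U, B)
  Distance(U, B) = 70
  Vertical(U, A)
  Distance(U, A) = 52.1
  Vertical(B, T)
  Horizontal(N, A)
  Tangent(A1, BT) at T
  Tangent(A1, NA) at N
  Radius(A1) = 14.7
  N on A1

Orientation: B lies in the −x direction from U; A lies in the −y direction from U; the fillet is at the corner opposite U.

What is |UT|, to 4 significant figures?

79.36

The virtual corner opposite U is at (-70.00, -52.10). Since A1 is tangent to BT there, PT ⟂ BT and A1 meets NA tangentially, so PN is at right angles to NA, with radius 14.7, so the center P sits 14.7 in from both sides at P = (-55.30, -37.40). That places the tangent points at T = (-70.00, -37.40) on BT and N = (-55.30, -52.10) on NA. Then |UT| = |T − U| = 79.36.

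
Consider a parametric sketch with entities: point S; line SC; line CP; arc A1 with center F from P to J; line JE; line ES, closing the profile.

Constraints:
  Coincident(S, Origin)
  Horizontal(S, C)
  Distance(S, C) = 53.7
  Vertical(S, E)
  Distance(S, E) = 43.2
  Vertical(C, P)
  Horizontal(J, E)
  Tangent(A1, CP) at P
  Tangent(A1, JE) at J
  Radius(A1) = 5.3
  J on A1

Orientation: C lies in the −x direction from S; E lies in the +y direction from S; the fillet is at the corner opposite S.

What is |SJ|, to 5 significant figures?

64.875

The virtual corner opposite S is at (-53.700, 43.200). The tangent condition forces FP to be normal to CP and the tangent condition forces FJ to be normal to JE, with radius 5.3, so the center F sits 5.3 in from both sides at F = (-48.400, 37.900). That places the tangent points at P = (-53.700, 37.900) on CP and J = (-48.400, 43.200) on JE. Then |SJ| = |J − S| = 64.875.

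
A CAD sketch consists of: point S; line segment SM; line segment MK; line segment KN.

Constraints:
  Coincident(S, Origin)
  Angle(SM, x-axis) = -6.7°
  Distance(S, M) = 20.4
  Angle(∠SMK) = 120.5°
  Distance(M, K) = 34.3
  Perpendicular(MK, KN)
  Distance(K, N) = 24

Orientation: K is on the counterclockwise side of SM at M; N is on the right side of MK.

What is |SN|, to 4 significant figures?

61.01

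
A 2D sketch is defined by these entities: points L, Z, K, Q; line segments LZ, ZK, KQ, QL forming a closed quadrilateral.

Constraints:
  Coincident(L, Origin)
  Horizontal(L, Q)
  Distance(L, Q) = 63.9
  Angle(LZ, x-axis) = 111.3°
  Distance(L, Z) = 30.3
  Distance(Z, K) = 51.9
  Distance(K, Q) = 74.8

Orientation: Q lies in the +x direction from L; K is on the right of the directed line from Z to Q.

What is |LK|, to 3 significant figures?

24.6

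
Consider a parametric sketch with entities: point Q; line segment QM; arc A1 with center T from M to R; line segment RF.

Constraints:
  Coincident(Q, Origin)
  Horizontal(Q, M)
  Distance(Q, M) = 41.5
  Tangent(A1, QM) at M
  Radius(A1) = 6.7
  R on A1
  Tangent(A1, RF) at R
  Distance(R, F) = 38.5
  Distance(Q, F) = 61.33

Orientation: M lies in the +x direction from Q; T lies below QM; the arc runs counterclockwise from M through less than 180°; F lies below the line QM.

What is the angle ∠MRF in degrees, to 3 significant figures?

131°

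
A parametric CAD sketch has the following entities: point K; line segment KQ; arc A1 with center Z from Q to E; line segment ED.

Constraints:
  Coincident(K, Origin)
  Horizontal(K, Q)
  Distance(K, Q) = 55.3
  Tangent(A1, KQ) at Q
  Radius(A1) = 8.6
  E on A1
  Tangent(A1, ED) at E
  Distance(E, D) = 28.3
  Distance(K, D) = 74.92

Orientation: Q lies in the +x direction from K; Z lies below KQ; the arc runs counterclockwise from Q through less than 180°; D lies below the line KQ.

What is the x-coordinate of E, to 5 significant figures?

48.439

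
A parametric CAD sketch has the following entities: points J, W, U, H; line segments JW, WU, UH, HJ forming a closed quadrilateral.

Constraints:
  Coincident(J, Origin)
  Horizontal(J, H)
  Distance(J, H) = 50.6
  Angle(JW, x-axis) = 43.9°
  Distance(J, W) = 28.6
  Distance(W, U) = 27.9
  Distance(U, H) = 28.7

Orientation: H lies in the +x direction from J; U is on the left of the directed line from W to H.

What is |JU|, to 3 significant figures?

55.1

Checks: |WU| = 27.90 ✓; |UH| = 28.70 ✓.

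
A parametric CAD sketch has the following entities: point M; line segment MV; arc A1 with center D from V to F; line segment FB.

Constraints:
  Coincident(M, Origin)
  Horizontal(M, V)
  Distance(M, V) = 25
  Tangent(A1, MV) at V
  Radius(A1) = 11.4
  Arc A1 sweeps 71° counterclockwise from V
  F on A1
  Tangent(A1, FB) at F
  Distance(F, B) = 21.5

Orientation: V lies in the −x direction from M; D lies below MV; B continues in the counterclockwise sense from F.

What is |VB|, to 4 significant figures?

33.18

M is at the origin; MV is horizontal with |MV| = 25.0 and V on the −x side, so V = (-25.00, 0.000). The tangent condition forces DV to be normal to MV, so D = V + (0, -11.4) = (-25.00, -11.40). On A1, V sits at bearing 90° from D; a 71° counterclockwise sweep puts F at bearing 161°, so F = D + 11.4·(cos 161°, sin 161°) = (-35.78, -7.689). The tangent condition forces DF to be normal to FB, so FB runs along (−sin 161°, cos 161°); with |FB| = 21.5, B = (-42.78, -28.02). Then |VB| = |B − V| = 33.18.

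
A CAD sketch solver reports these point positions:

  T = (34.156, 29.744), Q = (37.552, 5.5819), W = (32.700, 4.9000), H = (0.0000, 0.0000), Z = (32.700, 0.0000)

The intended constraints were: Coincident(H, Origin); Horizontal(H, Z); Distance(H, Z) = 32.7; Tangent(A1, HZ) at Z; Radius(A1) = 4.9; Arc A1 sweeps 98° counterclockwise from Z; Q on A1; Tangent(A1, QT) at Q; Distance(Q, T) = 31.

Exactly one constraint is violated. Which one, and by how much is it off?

Distance(Q, T) = 31 — off by 6.60.

H = (0.00, 0.00) ✓; H.y = 0.00, Z.y = 0.00 ✓; |HZ| = 32.70 ✓; ∠(WZ, ZH) = 90.00° ✓; |WZ| = 4.900 ✓; bearing(W→Q) − bearing(W→Z) = 98.00° ✓; |WQ| = 4.900 ✓; ∠(WQ, QT) = 90.00° ✓; |QT| = 24.40 ✗.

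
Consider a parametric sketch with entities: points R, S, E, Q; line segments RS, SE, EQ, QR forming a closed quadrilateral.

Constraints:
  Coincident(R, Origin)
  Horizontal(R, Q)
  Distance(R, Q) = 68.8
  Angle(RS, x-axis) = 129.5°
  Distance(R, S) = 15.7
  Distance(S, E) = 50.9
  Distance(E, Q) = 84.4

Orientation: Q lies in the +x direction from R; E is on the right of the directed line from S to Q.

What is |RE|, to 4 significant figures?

39.15

Checks: |SE| = 50.90 ✓; |EQ| = 84.40 ✓.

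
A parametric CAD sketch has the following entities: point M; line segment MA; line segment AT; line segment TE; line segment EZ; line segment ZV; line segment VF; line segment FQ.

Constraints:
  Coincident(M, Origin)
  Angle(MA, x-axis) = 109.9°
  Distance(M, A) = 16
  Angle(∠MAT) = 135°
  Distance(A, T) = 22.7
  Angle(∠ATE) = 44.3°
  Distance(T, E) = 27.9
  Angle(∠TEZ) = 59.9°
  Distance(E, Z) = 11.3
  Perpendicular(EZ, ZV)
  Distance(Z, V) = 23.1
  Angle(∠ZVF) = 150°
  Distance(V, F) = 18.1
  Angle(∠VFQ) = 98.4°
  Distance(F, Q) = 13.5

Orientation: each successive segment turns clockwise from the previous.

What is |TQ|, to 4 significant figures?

26.15

M is at the origin; MA runs at 109.9° with length 16.0, so A = (-5.446, 15.04). ∠MAT = 135.0° gives AT at 64.90° from the x-axis; with |AT| = 22.7, T = (4.183, 35.60). ∠ATE = 44.3° gives TE at -70.80° from the x-axis; with |TE| = 27.9, E = (13.36, 9.253). ∠TEZ = 59.9° gives EZ at 169.1° from the x-axis; with |EZ| = 11.3, Z = (2.263, 11.39). The perpendicularity gives ZV at right angles to EZ, so ZV runs at 79.10°; with |ZV| = 23.1, V = (6.631, 34.07). ∠ZVF = 150.0° gives VF at 49.10° from the x-axis; with |VF| = 18.1, F = (18.48, 47.75). ∠VFQ = 98.4° gives FQ at -32.50° from the x-axis; with |FQ| = 13.5, Q = (29.87, 40.50). Then |TQ| = |Q − T| = 26.15.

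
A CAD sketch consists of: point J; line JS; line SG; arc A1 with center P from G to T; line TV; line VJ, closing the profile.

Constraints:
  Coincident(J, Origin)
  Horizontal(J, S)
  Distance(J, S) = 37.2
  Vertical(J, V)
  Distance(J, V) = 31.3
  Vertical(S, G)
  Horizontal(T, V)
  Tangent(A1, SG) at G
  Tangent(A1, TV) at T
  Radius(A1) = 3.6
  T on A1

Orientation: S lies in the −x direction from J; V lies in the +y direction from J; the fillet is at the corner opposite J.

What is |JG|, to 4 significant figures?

46.38

J is at the origin; J and S share the same y with |JS| = 37.2 and S on the −x side, so S = (-37.20, 0.000). J and V share the same x with |JV| = 31.3 and V on the +y side, so V = (0.000, 31.30). The virtual corner opposite J is at (-37.20, 31.30). The tangent condition forces PG to be normal to SG and tangency of A1 to TV means the radius PT is perpendicular to TV, with radius 3.6, so the center P sits 3.6 in from both sides at P = (-33.60, 27.70). That places the tangent points at G = (-37.20, 27.70) on SG and T = (-33.60, 31.30) on TV. Then |JG| = |G − J| = 46.38.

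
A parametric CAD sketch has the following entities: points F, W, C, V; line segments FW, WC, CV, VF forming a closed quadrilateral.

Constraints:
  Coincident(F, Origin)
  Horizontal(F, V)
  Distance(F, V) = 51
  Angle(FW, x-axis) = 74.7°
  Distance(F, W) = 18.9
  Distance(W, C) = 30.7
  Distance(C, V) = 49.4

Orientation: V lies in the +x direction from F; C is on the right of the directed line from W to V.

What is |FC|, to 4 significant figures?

12.82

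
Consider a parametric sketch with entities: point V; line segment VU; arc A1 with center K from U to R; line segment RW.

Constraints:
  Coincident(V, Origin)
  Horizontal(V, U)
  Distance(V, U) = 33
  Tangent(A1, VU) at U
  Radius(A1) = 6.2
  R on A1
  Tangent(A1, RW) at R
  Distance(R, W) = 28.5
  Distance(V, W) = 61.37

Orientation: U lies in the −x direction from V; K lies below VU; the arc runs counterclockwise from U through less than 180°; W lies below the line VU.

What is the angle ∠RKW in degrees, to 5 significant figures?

77.727°

V is at the origin; V and U share the same y with |VU| = 33.0 and U on the −x side, so U = (-33.000, 0.0000). Since A1 is tangent to VU there, KU ⟂ VU, so K = U + (0, -6.2) = (-33.000, -6.2000). Since KR ⟂ RW (tangency), |KW| = √(6.2² + 28.5²) = 29.167 regardless of where R sits on A1. So W lies on both circle(V, 61.37) and circle(K, 29.167); the below-VU intersection is W = (-56.972, -22.815). R is the foot of the tangent from W: R = (-37.534, -1.9716).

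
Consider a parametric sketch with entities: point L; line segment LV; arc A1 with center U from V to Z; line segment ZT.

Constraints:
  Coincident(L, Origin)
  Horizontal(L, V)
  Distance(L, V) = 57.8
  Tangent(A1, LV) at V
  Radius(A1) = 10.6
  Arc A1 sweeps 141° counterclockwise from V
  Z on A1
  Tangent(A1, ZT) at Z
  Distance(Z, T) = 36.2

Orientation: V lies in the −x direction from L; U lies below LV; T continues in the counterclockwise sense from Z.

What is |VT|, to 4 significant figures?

46.83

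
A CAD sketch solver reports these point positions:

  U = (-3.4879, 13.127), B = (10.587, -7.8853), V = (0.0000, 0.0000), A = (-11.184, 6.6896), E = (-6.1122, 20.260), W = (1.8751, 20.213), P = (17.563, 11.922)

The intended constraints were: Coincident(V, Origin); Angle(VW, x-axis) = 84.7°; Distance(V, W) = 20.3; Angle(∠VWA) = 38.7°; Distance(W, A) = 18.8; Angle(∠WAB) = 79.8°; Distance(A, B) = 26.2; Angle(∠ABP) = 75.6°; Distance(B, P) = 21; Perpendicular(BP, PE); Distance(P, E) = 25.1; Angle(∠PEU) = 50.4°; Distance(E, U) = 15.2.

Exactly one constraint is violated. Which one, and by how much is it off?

Distance(E, U) = 15.2 — off by 7.60.

V = (0.00, 0.00) ✓; VW at 84.70° ✓; |VW| = 20.30 ✓; ∠VWA = 38.70° ✓; |WA| = 18.80 ✓; ∠WAB = 79.80° ✓; |AB| = 26.20 ✓; ∠ABP = 75.60° ✓; |BP| = 21.00 ✓; ∠(BP, PE) = 90.00° ✓; |PE| = 25.10 ✓; ∠PEU = 50.40° ✓; |EU| = 7.600 ✗.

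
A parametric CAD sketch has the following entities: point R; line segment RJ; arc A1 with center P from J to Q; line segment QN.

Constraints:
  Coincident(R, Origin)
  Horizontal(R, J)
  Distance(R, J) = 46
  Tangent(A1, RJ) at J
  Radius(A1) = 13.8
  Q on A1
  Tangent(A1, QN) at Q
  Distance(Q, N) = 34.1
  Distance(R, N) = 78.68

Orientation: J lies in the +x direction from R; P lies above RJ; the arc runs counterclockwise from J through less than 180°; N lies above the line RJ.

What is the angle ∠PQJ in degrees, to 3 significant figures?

48.5°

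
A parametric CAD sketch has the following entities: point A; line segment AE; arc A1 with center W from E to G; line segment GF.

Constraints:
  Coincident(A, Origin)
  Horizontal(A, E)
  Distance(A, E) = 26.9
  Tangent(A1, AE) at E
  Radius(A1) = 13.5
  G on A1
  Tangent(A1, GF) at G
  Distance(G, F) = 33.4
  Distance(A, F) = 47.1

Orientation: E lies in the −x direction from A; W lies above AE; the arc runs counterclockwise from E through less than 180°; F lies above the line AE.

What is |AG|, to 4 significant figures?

18.35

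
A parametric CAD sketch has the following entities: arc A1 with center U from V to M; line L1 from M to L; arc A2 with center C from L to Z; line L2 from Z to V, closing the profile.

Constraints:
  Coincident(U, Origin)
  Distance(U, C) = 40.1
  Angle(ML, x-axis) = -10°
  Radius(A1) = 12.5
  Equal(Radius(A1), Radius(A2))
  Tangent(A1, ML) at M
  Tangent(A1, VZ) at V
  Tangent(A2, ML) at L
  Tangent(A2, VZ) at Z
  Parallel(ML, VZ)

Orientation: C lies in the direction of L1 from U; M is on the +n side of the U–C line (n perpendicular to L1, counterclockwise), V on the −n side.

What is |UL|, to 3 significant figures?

42.0

The slot axis is L1's direction at -10.0°, so u = (cos -10.0°, sin -10.0°) = (0.985, -0.174) and n = (−sin -10.0°, cos -10.0°) = (0.174, 0.985). U is at the origin and C lies 40.1 along u from U, so C = 40.1·u = (39.5, -6.96). Tangency of A1 to both parallel lines with radius 12.5 puts M and V at U ± 12.5·n: M = (2.17, 12.3), V = (-2.17, -12.3). Equal radii place L and Z the same way about C: L = C + 12.5·n = (41.7, 5.35), Z = C − 12.5·n = (37.3, -19.3). Then |UL| = |L − U| = 42.0.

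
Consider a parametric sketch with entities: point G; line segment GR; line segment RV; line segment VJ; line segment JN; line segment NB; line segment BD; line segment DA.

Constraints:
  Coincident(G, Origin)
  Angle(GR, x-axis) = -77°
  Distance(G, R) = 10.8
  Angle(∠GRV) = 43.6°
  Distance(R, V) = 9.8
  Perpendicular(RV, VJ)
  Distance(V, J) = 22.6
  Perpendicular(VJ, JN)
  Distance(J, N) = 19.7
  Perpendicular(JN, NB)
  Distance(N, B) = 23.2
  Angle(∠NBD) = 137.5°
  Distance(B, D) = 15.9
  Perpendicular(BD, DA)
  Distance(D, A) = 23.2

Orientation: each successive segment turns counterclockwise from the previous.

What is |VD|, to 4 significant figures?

15.23

G is at the origin; GR runs at -77.0° with length 10.8, so R = (2.429, -10.52). ∠GRV = 43.6° gives RV at 59.40° from the x-axis; with |RV| = 9.8, V = (7.418, -2.088). RV is perpendicular to VJ, so VJ runs at 149.4°; with |VJ| = 22.6, J = (-12.03, 9.416). VJ is perpendicular to JN, so JN runs at -120.6°; with |JN| = 19.7, N = (-22.06, -7.540). JN ⟂ NB, so NB runs at -30.60°; with |NB| = 23.2, B = (-2.094, -19.35). ∠NBD = 137.5° gives BD at 11.90° from the x-axis; with |BD| = 15.9, D = (13.46, -16.07). Then |VD| = |D − V| = 15.23.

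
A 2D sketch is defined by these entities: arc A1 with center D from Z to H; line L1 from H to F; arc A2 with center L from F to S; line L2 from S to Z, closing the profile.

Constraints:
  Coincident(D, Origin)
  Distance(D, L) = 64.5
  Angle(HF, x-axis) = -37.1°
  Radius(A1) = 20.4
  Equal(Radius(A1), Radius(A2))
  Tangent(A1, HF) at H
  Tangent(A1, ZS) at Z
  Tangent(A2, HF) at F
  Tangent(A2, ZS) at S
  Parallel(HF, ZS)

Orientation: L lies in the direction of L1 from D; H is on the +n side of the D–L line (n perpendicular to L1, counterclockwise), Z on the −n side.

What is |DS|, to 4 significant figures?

67.65

The slot axis is L1's direction at -37.1°, so u = (cos -37.1°, sin -37.1°) = (0.7976, -0.6032) and n = (−sin -37.1°, cos -37.1°) = (0.6032, 0.7976). D is at the origin and L lies 64.5 along u from D, so L = 64.5·u = (51.44, -38.91). Tangency of A1 to both parallel lines with radius 20.4 puts H and Z at D ± 20.4·n: H = (12.31, 16.27), Z = (-12.31, -16.27). Equal radii place F and S the same way about L: F = L + 20.4·n = (63.75, -22.64), S = L − 20.4·n = (39.14, -55.18). Then |DS| = |S − D| = 67.65.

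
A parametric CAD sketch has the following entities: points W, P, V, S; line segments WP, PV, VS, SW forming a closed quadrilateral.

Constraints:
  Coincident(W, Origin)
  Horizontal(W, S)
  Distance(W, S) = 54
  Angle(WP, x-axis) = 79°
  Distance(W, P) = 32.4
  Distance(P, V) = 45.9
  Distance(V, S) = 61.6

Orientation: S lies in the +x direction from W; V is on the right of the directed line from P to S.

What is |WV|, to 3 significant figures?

13.9

W is at the origin; W and S share the same y with |WS| = 54.0 and S in +x, so S = (54.0, 0). WP runs at 79.0° with |WP| = 32.4, so P = (6.18, 31.8). V is determined by |PV| = 45.9 and |VS| = 61.6 together: it lies at the intersection of circle(P, 45.9) and circle(S, 61.6). With |PS| = 57.4, the foot of the radical line on PS is 14.0 from P and the perpendicular offset is √(45.9² − 14.0²) = 43.7. Taking the right-of-PS solution: V = (-6.35, -12.4).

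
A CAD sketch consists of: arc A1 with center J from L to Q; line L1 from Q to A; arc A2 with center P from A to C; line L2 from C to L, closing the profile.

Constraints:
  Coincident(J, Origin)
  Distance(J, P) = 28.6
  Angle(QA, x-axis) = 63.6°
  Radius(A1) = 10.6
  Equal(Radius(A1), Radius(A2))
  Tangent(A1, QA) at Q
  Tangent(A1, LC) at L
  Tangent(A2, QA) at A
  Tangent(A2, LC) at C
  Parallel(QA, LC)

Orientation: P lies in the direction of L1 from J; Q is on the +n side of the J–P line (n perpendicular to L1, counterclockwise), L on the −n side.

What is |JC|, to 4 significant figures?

30.50

Tangency of A1 to both parallel lines with radius 10.6 puts Q and L at J ± 10.6·n: Q = (-9.495, 4.713), L = (9.495, -4.713). Equal radii place A and C the same way about P: A = P + 10.6·n = (3.222, 30.33), C = P − 10.6·n = (22.21, 20.90). Then |JC| = |C − J| = 30.50.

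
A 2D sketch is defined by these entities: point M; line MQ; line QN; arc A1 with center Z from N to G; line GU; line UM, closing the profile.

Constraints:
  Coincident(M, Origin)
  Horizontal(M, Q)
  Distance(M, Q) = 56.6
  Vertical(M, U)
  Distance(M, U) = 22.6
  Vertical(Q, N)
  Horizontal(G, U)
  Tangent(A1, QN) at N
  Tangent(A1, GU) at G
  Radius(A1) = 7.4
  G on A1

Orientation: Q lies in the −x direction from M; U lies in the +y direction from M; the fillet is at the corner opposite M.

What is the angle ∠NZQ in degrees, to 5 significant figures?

64.041°

M is at the origin; M and Q share the same y with |MQ| = 56.6 and Q on the −x side, so Q = (-56.600, 0.0000). M and U share the same x with |MU| = 22.6 and U on the +y side, so U = (0.0000, 22.600). The virtual corner opposite M is at (-56.600, 22.600). A1 meets QN tangentially, so ZN is at right angles to QN and tangency of A1 to GU means the radius ZG is perpendicular to GU, with radius 7.4, so the center Z sits 7.4 in from both sides at Z = (-49.200, 15.200). That places the tangent points at N = (-56.600, 15.200) on QN and G = (-49.200, 22.600) on GU. Then cos ∠NZQ = ZN·ZQ / (|ZN||ZQ|), giving 64.041°.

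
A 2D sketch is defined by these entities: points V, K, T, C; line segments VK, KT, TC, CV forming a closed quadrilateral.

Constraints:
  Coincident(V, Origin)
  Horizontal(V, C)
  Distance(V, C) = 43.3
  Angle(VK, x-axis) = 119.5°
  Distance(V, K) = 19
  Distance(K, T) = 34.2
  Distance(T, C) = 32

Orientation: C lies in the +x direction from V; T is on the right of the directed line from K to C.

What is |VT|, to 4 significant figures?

15.94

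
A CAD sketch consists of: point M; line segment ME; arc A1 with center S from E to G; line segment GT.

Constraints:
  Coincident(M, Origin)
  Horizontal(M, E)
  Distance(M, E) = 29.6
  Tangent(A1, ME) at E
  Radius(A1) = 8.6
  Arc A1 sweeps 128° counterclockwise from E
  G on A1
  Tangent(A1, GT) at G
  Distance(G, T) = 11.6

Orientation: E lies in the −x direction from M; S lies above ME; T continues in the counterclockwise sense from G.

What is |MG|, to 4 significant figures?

26.72

M is at the origin; ME is horizontal with |ME| = 29.6 and E on the −x side, so E = (-29.60, 0.000). Since A1 is tangent to ME there, SE ⟂ ME, so S = E + (0, 8.6) = (-29.60, 8.600). On A1, E sits at bearing -90° from S; a 128° counterclockwise sweep puts G at bearing 38°, so G = S + 8.6·(cos 38°, sin 38°) = (-22.82, 13.89). Then |MG| = |G − M| = 26.72.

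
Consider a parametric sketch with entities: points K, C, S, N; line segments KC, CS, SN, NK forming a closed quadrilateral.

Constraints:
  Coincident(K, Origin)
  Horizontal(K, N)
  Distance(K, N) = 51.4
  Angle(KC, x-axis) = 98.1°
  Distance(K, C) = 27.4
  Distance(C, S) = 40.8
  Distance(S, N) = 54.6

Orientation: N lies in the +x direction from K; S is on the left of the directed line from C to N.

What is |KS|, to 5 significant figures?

58.350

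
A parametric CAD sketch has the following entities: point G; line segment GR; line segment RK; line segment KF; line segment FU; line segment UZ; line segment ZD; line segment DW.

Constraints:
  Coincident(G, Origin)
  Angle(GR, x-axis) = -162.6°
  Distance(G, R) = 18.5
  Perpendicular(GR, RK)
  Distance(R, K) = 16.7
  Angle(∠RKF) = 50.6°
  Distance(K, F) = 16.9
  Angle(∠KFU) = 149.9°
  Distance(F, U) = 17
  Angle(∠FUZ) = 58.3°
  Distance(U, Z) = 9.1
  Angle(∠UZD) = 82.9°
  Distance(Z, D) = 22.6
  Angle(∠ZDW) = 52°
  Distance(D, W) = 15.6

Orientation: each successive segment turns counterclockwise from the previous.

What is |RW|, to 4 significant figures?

25.84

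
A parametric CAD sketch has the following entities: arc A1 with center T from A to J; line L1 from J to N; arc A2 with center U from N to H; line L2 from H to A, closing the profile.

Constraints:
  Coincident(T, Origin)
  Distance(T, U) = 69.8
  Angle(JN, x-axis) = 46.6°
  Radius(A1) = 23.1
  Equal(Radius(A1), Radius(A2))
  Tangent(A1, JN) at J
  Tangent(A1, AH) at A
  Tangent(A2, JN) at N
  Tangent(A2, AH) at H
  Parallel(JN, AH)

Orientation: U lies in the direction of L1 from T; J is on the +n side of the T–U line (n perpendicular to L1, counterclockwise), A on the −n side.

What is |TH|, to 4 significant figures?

73.52

The slot axis is L1's direction at 46.6°, so u = (cos 46.6°, sin 46.6°) = (0.6871, 0.7266) and n = (−sin 46.6°, cos 46.6°) = (-0.7266, 0.6871). T is at the origin and U lies 69.8 along u from T, so U = 69.8·u = (47.96, 50.71). Tangency of A1 to both parallel lines with radius 23.1 puts J and A at T ± 23.1·n: J = (-16.78, 15.87), A = (16.78, -15.87). Equal radii place N and H the same way about U: N = U + 23.1·n = (31.17, 66.59), H = U − 23.1·n = (64.74, 34.84). Then |TH| = |H − T| = 73.52.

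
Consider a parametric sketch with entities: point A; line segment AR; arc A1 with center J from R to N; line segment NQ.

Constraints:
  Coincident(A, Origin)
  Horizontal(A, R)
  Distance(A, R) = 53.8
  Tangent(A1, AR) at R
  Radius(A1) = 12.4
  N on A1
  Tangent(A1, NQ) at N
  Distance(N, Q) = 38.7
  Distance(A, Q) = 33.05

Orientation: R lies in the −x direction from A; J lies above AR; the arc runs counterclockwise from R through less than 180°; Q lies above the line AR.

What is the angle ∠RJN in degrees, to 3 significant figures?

41.3°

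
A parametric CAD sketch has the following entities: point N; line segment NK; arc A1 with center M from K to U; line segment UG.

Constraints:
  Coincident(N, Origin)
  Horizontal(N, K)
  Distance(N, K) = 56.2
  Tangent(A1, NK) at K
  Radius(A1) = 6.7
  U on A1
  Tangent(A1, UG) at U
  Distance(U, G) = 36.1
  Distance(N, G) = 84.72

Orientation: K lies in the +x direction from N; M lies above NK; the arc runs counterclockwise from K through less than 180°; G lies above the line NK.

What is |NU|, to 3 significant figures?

62.6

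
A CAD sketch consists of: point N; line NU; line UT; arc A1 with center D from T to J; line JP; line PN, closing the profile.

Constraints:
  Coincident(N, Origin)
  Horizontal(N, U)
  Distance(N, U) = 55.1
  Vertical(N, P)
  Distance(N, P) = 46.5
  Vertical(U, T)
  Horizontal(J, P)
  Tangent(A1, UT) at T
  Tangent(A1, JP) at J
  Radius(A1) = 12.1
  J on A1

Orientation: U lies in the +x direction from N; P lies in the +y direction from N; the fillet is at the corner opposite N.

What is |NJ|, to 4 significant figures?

63.33

The virtual corner opposite N is at (55.10, 46.50). Tangency of A1 to UT means the radius DT is perpendicular to UT and A1 meets JP tangentially, so DJ is at right angles to JP, with radius 12.1, so the center D sits 12.1 in from both sides at D = (43.00, 34.40). That places the tangent points at T = (55.10, 34.40) on UT and J = (43.00, 46.50) on JP. Then |NJ| = |J − N| = 63.33.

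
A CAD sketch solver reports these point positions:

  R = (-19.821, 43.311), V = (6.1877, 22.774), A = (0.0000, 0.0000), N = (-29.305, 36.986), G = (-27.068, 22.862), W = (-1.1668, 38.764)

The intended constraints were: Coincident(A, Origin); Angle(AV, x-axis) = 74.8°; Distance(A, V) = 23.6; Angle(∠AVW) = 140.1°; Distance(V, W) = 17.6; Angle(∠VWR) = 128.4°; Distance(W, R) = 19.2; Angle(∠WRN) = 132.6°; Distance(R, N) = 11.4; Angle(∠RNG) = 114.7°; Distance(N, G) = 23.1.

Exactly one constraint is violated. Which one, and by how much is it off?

Distance(N, G) = 23.1 — off by 8.80.

A = (0.00, 0.00) ✓; AV at 74.80° ✓; |AV| = 23.60 ✓; ∠AVW = 140.1° ✓; |VW| = 17.60 ✓; ∠VWR = 128.4° ✓; |WR| = 19.20 ✓; ∠WRN = 132.6° ✓; |RN| = 11.40 ✓; ∠RNG = 114.7° ✓; |NG| = 14.30 ✗.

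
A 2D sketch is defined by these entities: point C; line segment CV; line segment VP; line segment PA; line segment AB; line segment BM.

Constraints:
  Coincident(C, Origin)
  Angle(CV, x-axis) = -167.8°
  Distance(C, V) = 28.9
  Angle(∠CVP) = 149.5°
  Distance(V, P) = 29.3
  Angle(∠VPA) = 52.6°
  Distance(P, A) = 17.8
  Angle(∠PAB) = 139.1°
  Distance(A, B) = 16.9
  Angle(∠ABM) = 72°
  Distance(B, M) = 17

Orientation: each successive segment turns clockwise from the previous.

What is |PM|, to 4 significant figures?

25.50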